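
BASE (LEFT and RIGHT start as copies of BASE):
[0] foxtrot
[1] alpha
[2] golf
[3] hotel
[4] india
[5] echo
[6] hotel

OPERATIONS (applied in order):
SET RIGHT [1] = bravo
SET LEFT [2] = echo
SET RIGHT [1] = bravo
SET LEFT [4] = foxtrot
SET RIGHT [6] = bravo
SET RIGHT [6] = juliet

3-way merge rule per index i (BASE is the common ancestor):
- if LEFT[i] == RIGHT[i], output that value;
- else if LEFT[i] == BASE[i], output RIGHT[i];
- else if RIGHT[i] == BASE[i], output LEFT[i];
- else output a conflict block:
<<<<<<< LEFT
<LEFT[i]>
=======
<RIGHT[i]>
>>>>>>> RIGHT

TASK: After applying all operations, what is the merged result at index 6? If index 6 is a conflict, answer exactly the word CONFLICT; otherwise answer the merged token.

Final LEFT:  [foxtrot, alpha, echo, hotel, foxtrot, echo, hotel]
Final RIGHT: [foxtrot, bravo, golf, hotel, india, echo, juliet]
i=0: L=foxtrot R=foxtrot -> agree -> foxtrot
i=1: L=alpha=BASE, R=bravo -> take RIGHT -> bravo
i=2: L=echo, R=golf=BASE -> take LEFT -> echo
i=3: L=hotel R=hotel -> agree -> hotel
i=4: L=foxtrot, R=india=BASE -> take LEFT -> foxtrot
i=5: L=echo R=echo -> agree -> echo
i=6: L=hotel=BASE, R=juliet -> take RIGHT -> juliet
Index 6 -> juliet

Answer: juliet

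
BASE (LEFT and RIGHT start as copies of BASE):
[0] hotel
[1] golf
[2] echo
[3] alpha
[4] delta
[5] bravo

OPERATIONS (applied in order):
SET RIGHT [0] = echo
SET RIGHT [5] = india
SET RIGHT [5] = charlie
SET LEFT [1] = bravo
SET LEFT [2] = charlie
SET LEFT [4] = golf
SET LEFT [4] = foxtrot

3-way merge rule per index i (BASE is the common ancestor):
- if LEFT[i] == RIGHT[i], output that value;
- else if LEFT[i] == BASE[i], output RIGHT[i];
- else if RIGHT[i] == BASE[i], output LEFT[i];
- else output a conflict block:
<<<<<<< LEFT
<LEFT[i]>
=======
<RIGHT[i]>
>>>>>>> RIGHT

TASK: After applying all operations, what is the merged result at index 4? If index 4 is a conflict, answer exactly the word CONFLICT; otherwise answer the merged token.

Final LEFT:  [hotel, bravo, charlie, alpha, foxtrot, bravo]
Final RIGHT: [echo, golf, echo, alpha, delta, charlie]
i=0: L=hotel=BASE, R=echo -> take RIGHT -> echo
i=1: L=bravo, R=golf=BASE -> take LEFT -> bravo
i=2: L=charlie, R=echo=BASE -> take LEFT -> charlie
i=3: L=alpha R=alpha -> agree -> alpha
i=4: L=foxtrot, R=delta=BASE -> take LEFT -> foxtrot
i=5: L=bravo=BASE, R=charlie -> take RIGHT -> charlie
Index 4 -> foxtrot

Answer: foxtrot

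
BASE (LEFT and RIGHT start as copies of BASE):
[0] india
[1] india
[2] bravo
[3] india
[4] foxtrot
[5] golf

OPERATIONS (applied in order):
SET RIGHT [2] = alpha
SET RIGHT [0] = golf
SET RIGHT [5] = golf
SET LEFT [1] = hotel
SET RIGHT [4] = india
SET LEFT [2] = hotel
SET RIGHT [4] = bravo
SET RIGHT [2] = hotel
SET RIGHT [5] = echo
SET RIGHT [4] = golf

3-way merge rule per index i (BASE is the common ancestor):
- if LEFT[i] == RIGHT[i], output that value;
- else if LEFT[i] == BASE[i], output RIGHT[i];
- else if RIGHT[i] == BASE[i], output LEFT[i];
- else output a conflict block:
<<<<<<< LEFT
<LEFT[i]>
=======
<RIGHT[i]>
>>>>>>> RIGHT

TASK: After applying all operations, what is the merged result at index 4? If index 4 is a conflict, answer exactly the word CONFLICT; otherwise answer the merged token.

Final LEFT:  [india, hotel, hotel, india, foxtrot, golf]
Final RIGHT: [golf, india, hotel, india, golf, echo]
i=0: L=india=BASE, R=golf -> take RIGHT -> golf
i=1: L=hotel, R=india=BASE -> take LEFT -> hotel
i=2: L=hotel R=hotel -> agree -> hotel
i=3: L=india R=india -> agree -> india
i=4: L=foxtrot=BASE, R=golf -> take RIGHT -> golf
i=5: L=golf=BASE, R=echo -> take RIGHT -> echo
Index 4 -> golf

Answer: golf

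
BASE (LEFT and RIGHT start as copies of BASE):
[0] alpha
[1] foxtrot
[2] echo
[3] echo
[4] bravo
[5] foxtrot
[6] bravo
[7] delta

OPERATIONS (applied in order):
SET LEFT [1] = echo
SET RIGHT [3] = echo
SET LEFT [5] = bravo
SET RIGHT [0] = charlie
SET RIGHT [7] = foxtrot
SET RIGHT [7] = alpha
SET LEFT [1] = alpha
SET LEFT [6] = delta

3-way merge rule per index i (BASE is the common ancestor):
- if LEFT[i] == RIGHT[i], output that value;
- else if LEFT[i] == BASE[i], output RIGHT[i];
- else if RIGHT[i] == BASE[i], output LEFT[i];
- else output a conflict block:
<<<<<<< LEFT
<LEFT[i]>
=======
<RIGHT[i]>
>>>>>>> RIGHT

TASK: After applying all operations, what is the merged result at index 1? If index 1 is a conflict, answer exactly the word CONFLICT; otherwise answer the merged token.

Answer: alpha

Derivation:
Final LEFT:  [alpha, alpha, echo, echo, bravo, bravo, delta, delta]
Final RIGHT: [charlie, foxtrot, echo, echo, bravo, foxtrot, bravo, alpha]
i=0: L=alpha=BASE, R=charlie -> take RIGHT -> charlie
i=1: L=alpha, R=foxtrot=BASE -> take LEFT -> alpha
i=2: L=echo R=echo -> agree -> echo
i=3: L=echo R=echo -> agree -> echo
i=4: L=bravo R=bravo -> agree -> bravo
i=5: L=bravo, R=foxtrot=BASE -> take LEFT -> bravo
i=6: L=delta, R=bravo=BASE -> take LEFT -> delta
i=7: L=delta=BASE, R=alpha -> take RIGHT -> alpha
Index 1 -> alpha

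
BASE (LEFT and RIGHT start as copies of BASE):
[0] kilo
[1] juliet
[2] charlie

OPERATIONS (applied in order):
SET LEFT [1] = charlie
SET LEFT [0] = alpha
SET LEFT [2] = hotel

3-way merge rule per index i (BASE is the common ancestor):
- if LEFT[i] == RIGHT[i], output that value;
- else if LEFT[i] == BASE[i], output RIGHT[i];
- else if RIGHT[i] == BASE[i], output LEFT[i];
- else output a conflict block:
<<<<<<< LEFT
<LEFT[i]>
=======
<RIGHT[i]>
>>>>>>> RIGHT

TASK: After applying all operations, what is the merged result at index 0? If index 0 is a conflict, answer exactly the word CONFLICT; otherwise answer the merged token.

Answer: alpha

Derivation:
Final LEFT:  [alpha, charlie, hotel]
Final RIGHT: [kilo, juliet, charlie]
i=0: L=alpha, R=kilo=BASE -> take LEFT -> alpha
i=1: L=charlie, R=juliet=BASE -> take LEFT -> charlie
i=2: L=hotel, R=charlie=BASE -> take LEFT -> hotel
Index 0 -> alpha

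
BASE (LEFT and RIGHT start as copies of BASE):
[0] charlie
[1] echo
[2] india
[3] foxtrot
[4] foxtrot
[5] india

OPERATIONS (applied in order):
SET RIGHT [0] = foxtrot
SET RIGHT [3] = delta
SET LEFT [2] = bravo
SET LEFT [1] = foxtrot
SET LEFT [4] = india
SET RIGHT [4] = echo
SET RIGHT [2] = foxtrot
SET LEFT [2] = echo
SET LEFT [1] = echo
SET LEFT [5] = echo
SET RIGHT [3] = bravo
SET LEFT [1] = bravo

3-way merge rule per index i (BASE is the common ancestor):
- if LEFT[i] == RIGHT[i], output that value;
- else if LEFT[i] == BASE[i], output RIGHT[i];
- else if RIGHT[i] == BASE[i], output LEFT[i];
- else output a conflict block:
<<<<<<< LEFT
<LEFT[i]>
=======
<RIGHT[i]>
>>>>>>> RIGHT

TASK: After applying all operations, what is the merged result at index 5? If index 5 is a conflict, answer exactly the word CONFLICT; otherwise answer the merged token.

Final LEFT:  [charlie, bravo, echo, foxtrot, india, echo]
Final RIGHT: [foxtrot, echo, foxtrot, bravo, echo, india]
i=0: L=charlie=BASE, R=foxtrot -> take RIGHT -> foxtrot
i=1: L=bravo, R=echo=BASE -> take LEFT -> bravo
i=2: BASE=india L=echo R=foxtrot all differ -> CONFLICT
i=3: L=foxtrot=BASE, R=bravo -> take RIGHT -> bravo
i=4: BASE=foxtrot L=india R=echo all differ -> CONFLICT
i=5: L=echo, R=india=BASE -> take LEFT -> echo
Index 5 -> echo

Answer: echo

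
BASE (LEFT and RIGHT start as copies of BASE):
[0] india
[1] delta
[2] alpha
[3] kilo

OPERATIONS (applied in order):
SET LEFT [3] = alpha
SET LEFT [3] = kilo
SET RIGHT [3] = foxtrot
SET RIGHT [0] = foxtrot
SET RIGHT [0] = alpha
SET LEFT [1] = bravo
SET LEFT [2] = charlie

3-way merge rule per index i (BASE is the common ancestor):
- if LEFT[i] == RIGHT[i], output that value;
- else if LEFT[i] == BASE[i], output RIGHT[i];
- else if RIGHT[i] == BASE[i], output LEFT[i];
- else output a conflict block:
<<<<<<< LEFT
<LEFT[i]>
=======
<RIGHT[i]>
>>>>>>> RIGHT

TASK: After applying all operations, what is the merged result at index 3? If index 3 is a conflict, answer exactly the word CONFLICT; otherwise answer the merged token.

Final LEFT:  [india, bravo, charlie, kilo]
Final RIGHT: [alpha, delta, alpha, foxtrot]
i=0: L=india=BASE, R=alpha -> take RIGHT -> alpha
i=1: L=bravo, R=delta=BASE -> take LEFT -> bravo
i=2: L=charlie, R=alpha=BASE -> take LEFT -> charlie
i=3: L=kilo=BASE, R=foxtrot -> take RIGHT -> foxtrot
Index 3 -> foxtrot

Answer: foxtrot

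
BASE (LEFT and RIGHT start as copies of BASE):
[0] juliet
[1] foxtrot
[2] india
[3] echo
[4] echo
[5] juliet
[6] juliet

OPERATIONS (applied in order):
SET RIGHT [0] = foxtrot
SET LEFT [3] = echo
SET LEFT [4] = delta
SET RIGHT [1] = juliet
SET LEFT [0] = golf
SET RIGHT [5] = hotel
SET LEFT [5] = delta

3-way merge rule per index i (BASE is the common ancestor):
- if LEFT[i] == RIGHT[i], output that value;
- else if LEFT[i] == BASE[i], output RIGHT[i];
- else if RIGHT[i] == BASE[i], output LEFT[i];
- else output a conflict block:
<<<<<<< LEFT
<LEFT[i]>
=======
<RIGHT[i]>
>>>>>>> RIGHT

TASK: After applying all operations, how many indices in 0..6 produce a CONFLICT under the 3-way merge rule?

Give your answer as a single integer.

Answer: 2

Derivation:
Final LEFT:  [golf, foxtrot, india, echo, delta, delta, juliet]
Final RIGHT: [foxtrot, juliet, india, echo, echo, hotel, juliet]
i=0: BASE=juliet L=golf R=foxtrot all differ -> CONFLICT
i=1: L=foxtrot=BASE, R=juliet -> take RIGHT -> juliet
i=2: L=india R=india -> agree -> india
i=3: L=echo R=echo -> agree -> echo
i=4: L=delta, R=echo=BASE -> take LEFT -> delta
i=5: BASE=juliet L=delta R=hotel all differ -> CONFLICT
i=6: L=juliet R=juliet -> agree -> juliet
Conflict count: 2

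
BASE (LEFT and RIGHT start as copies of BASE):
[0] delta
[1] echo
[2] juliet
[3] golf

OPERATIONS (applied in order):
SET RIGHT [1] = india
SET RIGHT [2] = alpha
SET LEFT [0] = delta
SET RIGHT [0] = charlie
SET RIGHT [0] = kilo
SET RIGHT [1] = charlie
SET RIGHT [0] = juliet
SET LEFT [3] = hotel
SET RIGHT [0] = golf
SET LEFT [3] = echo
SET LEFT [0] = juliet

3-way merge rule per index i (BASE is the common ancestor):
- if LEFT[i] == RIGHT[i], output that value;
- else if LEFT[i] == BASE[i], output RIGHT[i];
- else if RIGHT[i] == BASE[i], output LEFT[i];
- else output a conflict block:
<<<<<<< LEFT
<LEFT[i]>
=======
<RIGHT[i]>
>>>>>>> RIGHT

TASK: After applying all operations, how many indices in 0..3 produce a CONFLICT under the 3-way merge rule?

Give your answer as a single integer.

Final LEFT:  [juliet, echo, juliet, echo]
Final RIGHT: [golf, charlie, alpha, golf]
i=0: BASE=delta L=juliet R=golf all differ -> CONFLICT
i=1: L=echo=BASE, R=charlie -> take RIGHT -> charlie
i=2: L=juliet=BASE, R=alpha -> take RIGHT -> alpha
i=3: L=echo, R=golf=BASE -> take LEFT -> echo
Conflict count: 1

Answer: 1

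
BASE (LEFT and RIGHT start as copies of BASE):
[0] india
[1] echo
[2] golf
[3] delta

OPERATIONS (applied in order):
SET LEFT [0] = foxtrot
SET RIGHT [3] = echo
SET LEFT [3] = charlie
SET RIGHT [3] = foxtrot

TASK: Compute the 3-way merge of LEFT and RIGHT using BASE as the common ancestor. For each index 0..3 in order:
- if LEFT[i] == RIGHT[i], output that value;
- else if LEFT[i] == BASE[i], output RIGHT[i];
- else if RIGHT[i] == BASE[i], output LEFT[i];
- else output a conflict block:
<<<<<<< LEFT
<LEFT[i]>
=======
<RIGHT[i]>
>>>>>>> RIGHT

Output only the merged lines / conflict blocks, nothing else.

Final LEFT:  [foxtrot, echo, golf, charlie]
Final RIGHT: [india, echo, golf, foxtrot]
i=0: L=foxtrot, R=india=BASE -> take LEFT -> foxtrot
i=1: L=echo R=echo -> agree -> echo
i=2: L=golf R=golf -> agree -> golf
i=3: BASE=delta L=charlie R=foxtrot all differ -> CONFLICT

Answer: foxtrot
echo
golf
<<<<<<< LEFT
charlie
=======
foxtrot
>>>>>>> RIGHT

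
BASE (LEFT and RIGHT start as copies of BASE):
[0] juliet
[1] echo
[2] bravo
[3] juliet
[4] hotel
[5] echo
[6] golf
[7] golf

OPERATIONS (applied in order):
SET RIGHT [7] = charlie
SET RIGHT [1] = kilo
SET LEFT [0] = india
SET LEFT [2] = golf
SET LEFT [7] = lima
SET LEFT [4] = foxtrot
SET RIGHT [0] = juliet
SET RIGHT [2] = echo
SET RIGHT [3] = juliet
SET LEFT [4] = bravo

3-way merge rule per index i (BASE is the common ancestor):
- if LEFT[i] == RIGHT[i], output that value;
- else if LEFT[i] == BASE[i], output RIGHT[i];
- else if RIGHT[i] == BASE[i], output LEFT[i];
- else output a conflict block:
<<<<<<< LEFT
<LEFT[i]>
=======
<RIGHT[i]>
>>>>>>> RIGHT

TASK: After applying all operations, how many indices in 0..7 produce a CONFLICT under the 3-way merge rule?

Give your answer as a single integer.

Final LEFT:  [india, echo, golf, juliet, bravo, echo, golf, lima]
Final RIGHT: [juliet, kilo, echo, juliet, hotel, echo, golf, charlie]
i=0: L=india, R=juliet=BASE -> take LEFT -> india
i=1: L=echo=BASE, R=kilo -> take RIGHT -> kilo
i=2: BASE=bravo L=golf R=echo all differ -> CONFLICT
i=3: L=juliet R=juliet -> agree -> juliet
i=4: L=bravo, R=hotel=BASE -> take LEFT -> bravo
i=5: L=echo R=echo -> agree -> echo
i=6: L=golf R=golf -> agree -> golf
i=7: BASE=golf L=lima R=charlie all differ -> CONFLICT
Conflict count: 2

Answer: 2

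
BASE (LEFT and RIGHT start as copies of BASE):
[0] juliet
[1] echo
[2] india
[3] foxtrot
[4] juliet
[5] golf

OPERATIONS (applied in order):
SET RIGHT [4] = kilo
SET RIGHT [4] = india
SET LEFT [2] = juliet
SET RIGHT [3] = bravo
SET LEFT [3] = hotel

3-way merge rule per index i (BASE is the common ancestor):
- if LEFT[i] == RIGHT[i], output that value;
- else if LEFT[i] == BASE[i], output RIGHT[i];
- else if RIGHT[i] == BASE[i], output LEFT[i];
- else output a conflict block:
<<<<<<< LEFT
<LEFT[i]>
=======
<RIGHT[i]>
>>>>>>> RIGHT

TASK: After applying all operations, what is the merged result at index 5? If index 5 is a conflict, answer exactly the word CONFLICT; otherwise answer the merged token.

Final LEFT:  [juliet, echo, juliet, hotel, juliet, golf]
Final RIGHT: [juliet, echo, india, bravo, india, golf]
i=0: L=juliet R=juliet -> agree -> juliet
i=1: L=echo R=echo -> agree -> echo
i=2: L=juliet, R=india=BASE -> take LEFT -> juliet
i=3: BASE=foxtrot L=hotel R=bravo all differ -> CONFLICT
i=4: L=juliet=BASE, R=india -> take RIGHT -> india
i=5: L=golf R=golf -> agree -> golf
Index 5 -> golf

Answer: golf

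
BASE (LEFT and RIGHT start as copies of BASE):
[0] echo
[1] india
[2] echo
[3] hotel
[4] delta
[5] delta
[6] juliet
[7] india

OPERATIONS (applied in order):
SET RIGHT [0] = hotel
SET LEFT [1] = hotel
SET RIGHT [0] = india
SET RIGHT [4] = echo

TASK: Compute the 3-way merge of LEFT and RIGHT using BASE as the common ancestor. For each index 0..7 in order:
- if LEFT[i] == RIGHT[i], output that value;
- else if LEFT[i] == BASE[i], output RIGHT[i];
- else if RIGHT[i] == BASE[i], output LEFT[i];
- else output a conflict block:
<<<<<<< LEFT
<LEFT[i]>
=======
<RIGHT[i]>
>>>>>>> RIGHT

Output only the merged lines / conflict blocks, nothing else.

Final LEFT:  [echo, hotel, echo, hotel, delta, delta, juliet, india]
Final RIGHT: [india, india, echo, hotel, echo, delta, juliet, india]
i=0: L=echo=BASE, R=india -> take RIGHT -> india
i=1: L=hotel, R=india=BASE -> take LEFT -> hotel
i=2: L=echo R=echo -> agree -> echo
i=3: L=hotel R=hotel -> agree -> hotel
i=4: L=delta=BASE, R=echo -> take RIGHT -> echo
i=5: L=delta R=delta -> agree -> delta
i=6: L=juliet R=juliet -> agree -> juliet
i=7: L=india R=india -> agree -> india

Answer: india
hotel
echo
hotel
echo
delta
juliet
india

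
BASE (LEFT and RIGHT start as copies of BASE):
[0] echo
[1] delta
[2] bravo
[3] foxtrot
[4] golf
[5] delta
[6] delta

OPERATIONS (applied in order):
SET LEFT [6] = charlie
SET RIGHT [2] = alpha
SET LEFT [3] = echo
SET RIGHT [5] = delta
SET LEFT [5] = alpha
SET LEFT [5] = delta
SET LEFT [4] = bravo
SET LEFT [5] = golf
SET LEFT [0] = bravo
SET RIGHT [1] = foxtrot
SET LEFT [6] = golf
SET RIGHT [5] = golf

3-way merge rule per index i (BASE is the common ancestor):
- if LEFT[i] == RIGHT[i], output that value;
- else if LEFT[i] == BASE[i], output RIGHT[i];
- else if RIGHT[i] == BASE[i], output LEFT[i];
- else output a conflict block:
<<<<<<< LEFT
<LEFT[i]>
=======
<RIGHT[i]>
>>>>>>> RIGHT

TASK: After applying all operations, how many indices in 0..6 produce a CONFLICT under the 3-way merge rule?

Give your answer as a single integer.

Answer: 0

Derivation:
Final LEFT:  [bravo, delta, bravo, echo, bravo, golf, golf]
Final RIGHT: [echo, foxtrot, alpha, foxtrot, golf, golf, delta]
i=0: L=bravo, R=echo=BASE -> take LEFT -> bravo
i=1: L=delta=BASE, R=foxtrot -> take RIGHT -> foxtrot
i=2: L=bravo=BASE, R=alpha -> take RIGHT -> alpha
i=3: L=echo, R=foxtrot=BASE -> take LEFT -> echo
i=4: L=bravo, R=golf=BASE -> take LEFT -> bravo
i=5: L=golf R=golf -> agree -> golf
i=6: L=golf, R=delta=BASE -> take LEFT -> golf
Conflict count: 0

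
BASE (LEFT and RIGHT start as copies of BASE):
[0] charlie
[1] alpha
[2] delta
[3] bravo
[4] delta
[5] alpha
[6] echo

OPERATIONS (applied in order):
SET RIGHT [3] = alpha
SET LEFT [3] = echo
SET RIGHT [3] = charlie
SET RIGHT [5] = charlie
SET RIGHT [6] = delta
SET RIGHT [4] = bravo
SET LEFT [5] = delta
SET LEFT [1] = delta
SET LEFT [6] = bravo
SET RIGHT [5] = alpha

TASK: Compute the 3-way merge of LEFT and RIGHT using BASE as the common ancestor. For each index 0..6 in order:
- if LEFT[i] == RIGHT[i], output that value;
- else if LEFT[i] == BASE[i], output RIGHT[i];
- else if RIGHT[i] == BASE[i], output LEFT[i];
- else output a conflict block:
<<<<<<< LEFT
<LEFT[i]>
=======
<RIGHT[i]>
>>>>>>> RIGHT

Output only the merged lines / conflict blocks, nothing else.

Answer: charlie
delta
delta
<<<<<<< LEFT
echo
=======
charlie
>>>>>>> RIGHT
bravo
delta
<<<<<<< LEFT
bravo
=======
delta
>>>>>>> RIGHT

Derivation:
Final LEFT:  [charlie, delta, delta, echo, delta, delta, bravo]
Final RIGHT: [charlie, alpha, delta, charlie, bravo, alpha, delta]
i=0: L=charlie R=charlie -> agree -> charlie
i=1: L=delta, R=alpha=BASE -> take LEFT -> delta
i=2: L=delta R=delta -> agree -> delta
i=3: BASE=bravo L=echo R=charlie all differ -> CONFLICT
i=4: L=delta=BASE, R=bravo -> take RIGHT -> bravo
i=5: L=delta, R=alpha=BASE -> take LEFT -> delta
i=6: BASE=echo L=bravo R=delta all differ -> CONFLICT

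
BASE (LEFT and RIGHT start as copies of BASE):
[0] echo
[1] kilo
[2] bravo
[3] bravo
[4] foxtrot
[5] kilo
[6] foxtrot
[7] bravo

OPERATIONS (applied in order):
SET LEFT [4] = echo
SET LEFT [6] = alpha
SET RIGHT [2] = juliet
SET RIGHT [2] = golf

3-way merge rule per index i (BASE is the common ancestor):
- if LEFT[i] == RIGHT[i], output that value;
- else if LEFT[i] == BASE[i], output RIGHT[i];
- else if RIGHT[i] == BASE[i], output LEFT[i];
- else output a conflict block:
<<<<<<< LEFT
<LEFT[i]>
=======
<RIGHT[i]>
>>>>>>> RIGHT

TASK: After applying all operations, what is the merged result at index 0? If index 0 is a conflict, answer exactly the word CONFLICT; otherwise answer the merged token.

Answer: echo

Derivation:
Final LEFT:  [echo, kilo, bravo, bravo, echo, kilo, alpha, bravo]
Final RIGHT: [echo, kilo, golf, bravo, foxtrot, kilo, foxtrot, bravo]
i=0: L=echo R=echo -> agree -> echo
i=1: L=kilo R=kilo -> agree -> kilo
i=2: L=bravo=BASE, R=golf -> take RIGHT -> golf
i=3: L=bravo R=bravo -> agree -> bravo
i=4: L=echo, R=foxtrot=BASE -> take LEFT -> echo
i=5: L=kilo R=kilo -> agree -> kilo
i=6: L=alpha, R=foxtrot=BASE -> take LEFT -> alpha
i=7: L=bravo R=bravo -> agree -> bravo
Index 0 -> echo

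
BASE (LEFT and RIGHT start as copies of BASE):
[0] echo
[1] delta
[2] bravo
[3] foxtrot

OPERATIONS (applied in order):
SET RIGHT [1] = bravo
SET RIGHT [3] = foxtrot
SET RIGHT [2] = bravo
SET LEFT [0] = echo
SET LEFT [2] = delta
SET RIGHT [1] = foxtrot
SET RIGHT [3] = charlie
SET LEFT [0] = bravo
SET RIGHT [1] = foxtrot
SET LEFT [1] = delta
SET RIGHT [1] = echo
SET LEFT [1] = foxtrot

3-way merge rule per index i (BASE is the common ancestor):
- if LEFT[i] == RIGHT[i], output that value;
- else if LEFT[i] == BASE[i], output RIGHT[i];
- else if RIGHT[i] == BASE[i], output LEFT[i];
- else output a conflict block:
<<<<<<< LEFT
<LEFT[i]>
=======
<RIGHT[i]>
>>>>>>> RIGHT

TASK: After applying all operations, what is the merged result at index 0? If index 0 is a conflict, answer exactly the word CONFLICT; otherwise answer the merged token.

Final LEFT:  [bravo, foxtrot, delta, foxtrot]
Final RIGHT: [echo, echo, bravo, charlie]
i=0: L=bravo, R=echo=BASE -> take LEFT -> bravo
i=1: BASE=delta L=foxtrot R=echo all differ -> CONFLICT
i=2: L=delta, R=bravo=BASE -> take LEFT -> delta
i=3: L=foxtrot=BASE, R=charlie -> take RIGHT -> charlie
Index 0 -> bravo

Answer: bravo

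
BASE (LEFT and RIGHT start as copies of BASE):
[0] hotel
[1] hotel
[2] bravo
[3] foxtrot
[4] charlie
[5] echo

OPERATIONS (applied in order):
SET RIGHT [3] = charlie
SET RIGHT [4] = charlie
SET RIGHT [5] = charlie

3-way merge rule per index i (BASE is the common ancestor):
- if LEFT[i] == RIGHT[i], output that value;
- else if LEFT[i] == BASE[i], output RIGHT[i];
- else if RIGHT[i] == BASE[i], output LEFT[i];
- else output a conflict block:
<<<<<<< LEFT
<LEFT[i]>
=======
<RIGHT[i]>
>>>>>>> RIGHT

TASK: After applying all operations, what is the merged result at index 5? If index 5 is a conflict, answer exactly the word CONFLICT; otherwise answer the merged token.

Final LEFT:  [hotel, hotel, bravo, foxtrot, charlie, echo]
Final RIGHT: [hotel, hotel, bravo, charlie, charlie, charlie]
i=0: L=hotel R=hotel -> agree -> hotel
i=1: L=hotel R=hotel -> agree -> hotel
i=2: L=bravo R=bravo -> agree -> bravo
i=3: L=foxtrot=BASE, R=charlie -> take RIGHT -> charlie
i=4: L=charlie R=charlie -> agree -> charlie
i=5: L=echo=BASE, R=charlie -> take RIGHT -> charlie
Index 5 -> charlie

Answer: charlie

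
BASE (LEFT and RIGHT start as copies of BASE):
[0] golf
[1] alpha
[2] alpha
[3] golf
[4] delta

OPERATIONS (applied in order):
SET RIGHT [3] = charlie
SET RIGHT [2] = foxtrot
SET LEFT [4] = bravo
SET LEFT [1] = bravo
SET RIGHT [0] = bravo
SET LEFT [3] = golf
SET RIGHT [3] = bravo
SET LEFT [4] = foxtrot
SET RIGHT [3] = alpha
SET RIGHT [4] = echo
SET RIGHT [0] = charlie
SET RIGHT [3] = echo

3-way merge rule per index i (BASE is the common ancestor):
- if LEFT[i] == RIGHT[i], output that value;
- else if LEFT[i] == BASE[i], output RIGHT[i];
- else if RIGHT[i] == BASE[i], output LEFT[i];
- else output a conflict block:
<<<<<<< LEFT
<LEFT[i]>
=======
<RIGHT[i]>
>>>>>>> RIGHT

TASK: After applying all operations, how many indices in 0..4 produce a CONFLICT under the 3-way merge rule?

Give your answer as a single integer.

Final LEFT:  [golf, bravo, alpha, golf, foxtrot]
Final RIGHT: [charlie, alpha, foxtrot, echo, echo]
i=0: L=golf=BASE, R=charlie -> take RIGHT -> charlie
i=1: L=bravo, R=alpha=BASE -> take LEFT -> bravo
i=2: L=alpha=BASE, R=foxtrot -> take RIGHT -> foxtrot
i=3: L=golf=BASE, R=echo -> take RIGHT -> echo
i=4: BASE=delta L=foxtrot R=echo all differ -> CONFLICT
Conflict count: 1

Answer: 1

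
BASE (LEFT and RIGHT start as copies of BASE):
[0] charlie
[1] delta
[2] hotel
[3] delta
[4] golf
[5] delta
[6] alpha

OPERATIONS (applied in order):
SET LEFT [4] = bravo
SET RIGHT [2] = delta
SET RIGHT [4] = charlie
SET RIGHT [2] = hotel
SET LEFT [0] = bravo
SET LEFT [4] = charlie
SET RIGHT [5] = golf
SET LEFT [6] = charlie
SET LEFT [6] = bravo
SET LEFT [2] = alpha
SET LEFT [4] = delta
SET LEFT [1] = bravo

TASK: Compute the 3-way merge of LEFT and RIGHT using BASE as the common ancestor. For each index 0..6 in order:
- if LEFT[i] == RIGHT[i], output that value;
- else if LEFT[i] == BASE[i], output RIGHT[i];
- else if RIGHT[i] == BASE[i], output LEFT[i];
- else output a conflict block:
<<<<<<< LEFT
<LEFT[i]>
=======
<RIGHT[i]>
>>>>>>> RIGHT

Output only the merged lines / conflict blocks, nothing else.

Final LEFT:  [bravo, bravo, alpha, delta, delta, delta, bravo]
Final RIGHT: [charlie, delta, hotel, delta, charlie, golf, alpha]
i=0: L=bravo, R=charlie=BASE -> take LEFT -> bravo
i=1: L=bravo, R=delta=BASE -> take LEFT -> bravo
i=2: L=alpha, R=hotel=BASE -> take LEFT -> alpha
i=3: L=delta R=delta -> agree -> delta
i=4: BASE=golf L=delta R=charlie all differ -> CONFLICT
i=5: L=delta=BASE, R=golf -> take RIGHT -> golf
i=6: L=bravo, R=alpha=BASE -> take LEFT -> bravo

Answer: bravo
bravo
alpha
delta
<<<<<<< LEFT
delta
=======
charlie
>>>>>>> RIGHT
golf
bravo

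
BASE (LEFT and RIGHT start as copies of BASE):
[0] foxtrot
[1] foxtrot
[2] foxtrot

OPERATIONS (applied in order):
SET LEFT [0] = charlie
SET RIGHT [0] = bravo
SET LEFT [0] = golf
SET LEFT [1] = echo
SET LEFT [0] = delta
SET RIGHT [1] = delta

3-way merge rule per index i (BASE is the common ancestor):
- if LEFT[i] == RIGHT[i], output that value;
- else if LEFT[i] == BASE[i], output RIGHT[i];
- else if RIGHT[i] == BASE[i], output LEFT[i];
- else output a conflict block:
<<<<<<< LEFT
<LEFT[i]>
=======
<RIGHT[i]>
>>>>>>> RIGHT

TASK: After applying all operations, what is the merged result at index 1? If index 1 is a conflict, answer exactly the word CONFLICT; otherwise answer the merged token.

Final LEFT:  [delta, echo, foxtrot]
Final RIGHT: [bravo, delta, foxtrot]
i=0: BASE=foxtrot L=delta R=bravo all differ -> CONFLICT
i=1: BASE=foxtrot L=echo R=delta all differ -> CONFLICT
i=2: L=foxtrot R=foxtrot -> agree -> foxtrot
Index 1 -> CONFLICT

Answer: CONFLICT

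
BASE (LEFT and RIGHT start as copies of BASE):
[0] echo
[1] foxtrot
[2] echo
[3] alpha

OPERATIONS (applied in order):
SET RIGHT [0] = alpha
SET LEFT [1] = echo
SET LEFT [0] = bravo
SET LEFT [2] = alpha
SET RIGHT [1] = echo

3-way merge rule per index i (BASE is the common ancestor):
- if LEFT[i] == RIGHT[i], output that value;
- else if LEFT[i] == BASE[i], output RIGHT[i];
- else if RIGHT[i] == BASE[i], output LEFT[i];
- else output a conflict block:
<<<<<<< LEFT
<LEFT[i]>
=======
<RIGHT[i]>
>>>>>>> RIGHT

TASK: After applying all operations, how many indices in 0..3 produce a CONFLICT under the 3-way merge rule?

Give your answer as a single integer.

Answer: 1

Derivation:
Final LEFT:  [bravo, echo, alpha, alpha]
Final RIGHT: [alpha, echo, echo, alpha]
i=0: BASE=echo L=bravo R=alpha all differ -> CONFLICT
i=1: L=echo R=echo -> agree -> echo
i=2: L=alpha, R=echo=BASE -> take LEFT -> alpha
i=3: L=alpha R=alpha -> agree -> alpha
Conflict count: 1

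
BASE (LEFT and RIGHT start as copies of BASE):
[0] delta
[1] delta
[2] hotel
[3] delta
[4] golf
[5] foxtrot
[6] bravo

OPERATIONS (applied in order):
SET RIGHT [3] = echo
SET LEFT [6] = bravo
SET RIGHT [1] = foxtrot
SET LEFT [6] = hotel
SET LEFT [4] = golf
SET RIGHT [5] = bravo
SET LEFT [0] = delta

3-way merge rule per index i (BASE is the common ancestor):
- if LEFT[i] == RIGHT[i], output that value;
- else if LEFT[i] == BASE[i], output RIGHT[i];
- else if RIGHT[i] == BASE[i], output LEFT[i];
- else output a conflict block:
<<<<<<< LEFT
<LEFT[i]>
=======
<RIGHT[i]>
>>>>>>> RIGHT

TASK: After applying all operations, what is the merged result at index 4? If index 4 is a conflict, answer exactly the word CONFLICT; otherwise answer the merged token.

Answer: golf

Derivation:
Final LEFT:  [delta, delta, hotel, delta, golf, foxtrot, hotel]
Final RIGHT: [delta, foxtrot, hotel, echo, golf, bravo, bravo]
i=0: L=delta R=delta -> agree -> delta
i=1: L=delta=BASE, R=foxtrot -> take RIGHT -> foxtrot
i=2: L=hotel R=hotel -> agree -> hotel
i=3: L=delta=BASE, R=echo -> take RIGHT -> echo
i=4: L=golf R=golf -> agree -> golf
i=5: L=foxtrot=BASE, R=bravo -> take RIGHT -> bravo
i=6: L=hotel, R=bravo=BASE -> take LEFT -> hotel
Index 4 -> golf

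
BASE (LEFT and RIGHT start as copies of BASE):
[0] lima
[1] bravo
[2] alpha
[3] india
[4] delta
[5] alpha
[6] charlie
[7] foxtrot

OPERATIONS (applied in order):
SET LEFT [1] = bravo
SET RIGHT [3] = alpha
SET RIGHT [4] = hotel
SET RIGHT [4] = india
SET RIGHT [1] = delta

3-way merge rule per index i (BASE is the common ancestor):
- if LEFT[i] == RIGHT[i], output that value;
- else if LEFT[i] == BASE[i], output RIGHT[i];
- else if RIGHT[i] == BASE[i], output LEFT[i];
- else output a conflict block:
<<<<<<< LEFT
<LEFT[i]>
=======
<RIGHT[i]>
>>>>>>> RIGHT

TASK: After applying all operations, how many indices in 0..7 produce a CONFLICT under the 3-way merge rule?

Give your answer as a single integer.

Answer: 0

Derivation:
Final LEFT:  [lima, bravo, alpha, india, delta, alpha, charlie, foxtrot]
Final RIGHT: [lima, delta, alpha, alpha, india, alpha, charlie, foxtrot]
i=0: L=lima R=lima -> agree -> lima
i=1: L=bravo=BASE, R=delta -> take RIGHT -> delta
i=2: L=alpha R=alpha -> agree -> alpha
i=3: L=india=BASE, R=alpha -> take RIGHT -> alpha
i=4: L=delta=BASE, R=india -> take RIGHT -> india
i=5: L=alpha R=alpha -> agree -> alpha
i=6: L=charlie R=charlie -> agree -> charlie
i=7: L=foxtrot R=foxtrot -> agree -> foxtrot
Conflict count: 0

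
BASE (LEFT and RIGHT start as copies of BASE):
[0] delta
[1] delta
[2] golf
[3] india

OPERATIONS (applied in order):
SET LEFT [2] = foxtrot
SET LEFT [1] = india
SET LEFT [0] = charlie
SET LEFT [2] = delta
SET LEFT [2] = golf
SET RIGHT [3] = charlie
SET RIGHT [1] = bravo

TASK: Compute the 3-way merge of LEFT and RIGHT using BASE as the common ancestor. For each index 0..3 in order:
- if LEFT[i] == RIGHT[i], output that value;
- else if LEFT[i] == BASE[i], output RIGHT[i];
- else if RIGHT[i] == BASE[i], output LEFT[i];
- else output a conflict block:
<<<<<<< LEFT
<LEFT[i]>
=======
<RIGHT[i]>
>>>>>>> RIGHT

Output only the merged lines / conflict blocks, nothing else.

Answer: charlie
<<<<<<< LEFT
india
=======
bravo
>>>>>>> RIGHT
golf
charlie

Derivation:
Final LEFT:  [charlie, india, golf, india]
Final RIGHT: [delta, bravo, golf, charlie]
i=0: L=charlie, R=delta=BASE -> take LEFT -> charlie
i=1: BASE=delta L=india R=bravo all differ -> CONFLICT
i=2: L=golf R=golf -> agree -> golf
i=3: L=india=BASE, R=charlie -> take RIGHT -> charlie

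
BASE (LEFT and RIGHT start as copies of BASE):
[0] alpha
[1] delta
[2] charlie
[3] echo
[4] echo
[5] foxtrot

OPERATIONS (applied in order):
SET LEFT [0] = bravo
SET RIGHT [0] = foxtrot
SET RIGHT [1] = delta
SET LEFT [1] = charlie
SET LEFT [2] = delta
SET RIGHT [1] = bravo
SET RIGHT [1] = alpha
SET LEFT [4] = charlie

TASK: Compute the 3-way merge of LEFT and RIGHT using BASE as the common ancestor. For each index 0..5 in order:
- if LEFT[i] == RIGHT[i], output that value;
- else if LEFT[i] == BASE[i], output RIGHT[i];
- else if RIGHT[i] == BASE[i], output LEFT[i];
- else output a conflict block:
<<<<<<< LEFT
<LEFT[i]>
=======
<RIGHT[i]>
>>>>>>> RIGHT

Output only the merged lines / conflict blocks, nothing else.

Answer: <<<<<<< LEFT
bravo
=======
foxtrot
>>>>>>> RIGHT
<<<<<<< LEFT
charlie
=======
alpha
>>>>>>> RIGHT
delta
echo
charlie
foxtrot

Derivation:
Final LEFT:  [bravo, charlie, delta, echo, charlie, foxtrot]
Final RIGHT: [foxtrot, alpha, charlie, echo, echo, foxtrot]
i=0: BASE=alpha L=bravo R=foxtrot all differ -> CONFLICT
i=1: BASE=delta L=charlie R=alpha all differ -> CONFLICT
i=2: L=delta, R=charlie=BASE -> take LEFT -> delta
i=3: L=echo R=echo -> agree -> echo
i=4: L=charlie, R=echo=BASE -> take LEFT -> charlie
i=5: L=foxtrot R=foxtrot -> agree -> foxtrot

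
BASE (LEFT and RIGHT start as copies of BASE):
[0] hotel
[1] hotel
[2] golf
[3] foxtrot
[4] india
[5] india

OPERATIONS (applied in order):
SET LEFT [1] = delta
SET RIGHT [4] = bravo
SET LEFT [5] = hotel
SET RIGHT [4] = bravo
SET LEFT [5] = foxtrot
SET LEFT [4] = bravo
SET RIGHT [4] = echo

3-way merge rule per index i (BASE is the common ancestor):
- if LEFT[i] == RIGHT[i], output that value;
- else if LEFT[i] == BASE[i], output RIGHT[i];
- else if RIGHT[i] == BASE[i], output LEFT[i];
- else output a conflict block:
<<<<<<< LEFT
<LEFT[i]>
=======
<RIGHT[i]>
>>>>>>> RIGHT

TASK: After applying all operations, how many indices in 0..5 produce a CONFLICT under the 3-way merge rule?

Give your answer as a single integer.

Final LEFT:  [hotel, delta, golf, foxtrot, bravo, foxtrot]
Final RIGHT: [hotel, hotel, golf, foxtrot, echo, india]
i=0: L=hotel R=hotel -> agree -> hotel
i=1: L=delta, R=hotel=BASE -> take LEFT -> delta
i=2: L=golf R=golf -> agree -> golf
i=3: L=foxtrot R=foxtrot -> agree -> foxtrot
i=4: BASE=india L=bravo R=echo all differ -> CONFLICT
i=5: L=foxtrot, R=india=BASE -> take LEFT -> foxtrot
Conflict count: 1

Answer: 1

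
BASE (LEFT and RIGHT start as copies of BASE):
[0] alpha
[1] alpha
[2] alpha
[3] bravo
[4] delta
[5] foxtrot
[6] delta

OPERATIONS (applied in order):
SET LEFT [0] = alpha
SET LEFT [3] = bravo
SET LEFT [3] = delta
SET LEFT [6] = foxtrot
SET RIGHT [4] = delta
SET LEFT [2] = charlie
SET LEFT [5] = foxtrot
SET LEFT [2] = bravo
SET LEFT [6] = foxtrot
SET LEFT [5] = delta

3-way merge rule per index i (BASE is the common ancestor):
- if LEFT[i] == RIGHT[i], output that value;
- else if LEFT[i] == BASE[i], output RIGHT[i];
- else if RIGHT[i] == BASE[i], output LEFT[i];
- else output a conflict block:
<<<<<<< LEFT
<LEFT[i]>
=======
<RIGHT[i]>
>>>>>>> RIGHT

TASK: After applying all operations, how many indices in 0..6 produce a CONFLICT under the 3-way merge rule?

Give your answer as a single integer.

Answer: 0

Derivation:
Final LEFT:  [alpha, alpha, bravo, delta, delta, delta, foxtrot]
Final RIGHT: [alpha, alpha, alpha, bravo, delta, foxtrot, delta]
i=0: L=alpha R=alpha -> agree -> alpha
i=1: L=alpha R=alpha -> agree -> alpha
i=2: L=bravo, R=alpha=BASE -> take LEFT -> bravo
i=3: L=delta, R=bravo=BASE -> take LEFT -> delta
i=4: L=delta R=delta -> agree -> delta
i=5: L=delta, R=foxtrot=BASE -> take LEFT -> delta
i=6: L=foxtrot, R=delta=BASE -> take LEFT -> foxtrot
Conflict count: 0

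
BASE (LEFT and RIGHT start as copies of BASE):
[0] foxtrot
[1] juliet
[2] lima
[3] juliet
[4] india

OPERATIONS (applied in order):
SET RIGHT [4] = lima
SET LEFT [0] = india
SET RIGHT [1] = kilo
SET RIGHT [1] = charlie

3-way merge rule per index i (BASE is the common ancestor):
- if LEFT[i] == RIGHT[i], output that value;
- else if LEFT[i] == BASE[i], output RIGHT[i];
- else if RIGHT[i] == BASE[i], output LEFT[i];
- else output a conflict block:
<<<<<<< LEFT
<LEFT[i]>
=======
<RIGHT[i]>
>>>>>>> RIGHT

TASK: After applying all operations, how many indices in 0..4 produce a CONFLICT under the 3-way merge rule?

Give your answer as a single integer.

Answer: 0

Derivation:
Final LEFT:  [india, juliet, lima, juliet, india]
Final RIGHT: [foxtrot, charlie, lima, juliet, lima]
i=0: L=india, R=foxtrot=BASE -> take LEFT -> india
i=1: L=juliet=BASE, R=charlie -> take RIGHT -> charlie
i=2: L=lima R=lima -> agree -> lima
i=3: L=juliet R=juliet -> agree -> juliet
i=4: L=india=BASE, R=lima -> take RIGHT -> lima
Conflict count: 0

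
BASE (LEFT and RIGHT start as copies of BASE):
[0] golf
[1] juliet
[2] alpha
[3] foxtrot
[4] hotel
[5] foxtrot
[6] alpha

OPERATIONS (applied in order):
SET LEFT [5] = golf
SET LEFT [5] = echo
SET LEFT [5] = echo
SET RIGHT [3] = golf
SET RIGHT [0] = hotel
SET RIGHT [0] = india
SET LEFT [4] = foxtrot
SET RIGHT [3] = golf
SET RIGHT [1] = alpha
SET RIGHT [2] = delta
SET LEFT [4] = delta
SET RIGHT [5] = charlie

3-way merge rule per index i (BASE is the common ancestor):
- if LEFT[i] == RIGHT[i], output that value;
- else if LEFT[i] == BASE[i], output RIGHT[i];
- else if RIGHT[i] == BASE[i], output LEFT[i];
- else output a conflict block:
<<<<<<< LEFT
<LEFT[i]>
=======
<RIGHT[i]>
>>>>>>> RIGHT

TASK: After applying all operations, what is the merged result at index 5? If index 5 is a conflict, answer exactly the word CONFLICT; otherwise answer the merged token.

Final LEFT:  [golf, juliet, alpha, foxtrot, delta, echo, alpha]
Final RIGHT: [india, alpha, delta, golf, hotel, charlie, alpha]
i=0: L=golf=BASE, R=india -> take RIGHT -> india
i=1: L=juliet=BASE, R=alpha -> take RIGHT -> alpha
i=2: L=alpha=BASE, R=delta -> take RIGHT -> delta
i=3: L=foxtrot=BASE, R=golf -> take RIGHT -> golf
i=4: L=delta, R=hotel=BASE -> take LEFT -> delta
i=5: BASE=foxtrot L=echo R=charlie all differ -> CONFLICT
i=6: L=alpha R=alpha -> agree -> alpha
Index 5 -> CONFLICT

Answer: CONFLICT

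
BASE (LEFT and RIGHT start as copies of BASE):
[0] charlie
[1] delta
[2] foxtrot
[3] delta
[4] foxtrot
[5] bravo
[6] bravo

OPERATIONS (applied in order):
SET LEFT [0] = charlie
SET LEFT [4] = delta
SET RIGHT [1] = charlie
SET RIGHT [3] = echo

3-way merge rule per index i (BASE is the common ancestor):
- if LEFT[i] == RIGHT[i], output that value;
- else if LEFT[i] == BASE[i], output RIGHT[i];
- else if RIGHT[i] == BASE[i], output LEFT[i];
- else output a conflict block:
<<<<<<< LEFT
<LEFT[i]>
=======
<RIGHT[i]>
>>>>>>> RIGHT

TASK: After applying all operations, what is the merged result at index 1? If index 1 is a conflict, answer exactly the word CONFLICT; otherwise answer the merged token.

Answer: charlie

Derivation:
Final LEFT:  [charlie, delta, foxtrot, delta, delta, bravo, bravo]
Final RIGHT: [charlie, charlie, foxtrot, echo, foxtrot, bravo, bravo]
i=0: L=charlie R=charlie -> agree -> charlie
i=1: L=delta=BASE, R=charlie -> take RIGHT -> charlie
i=2: L=foxtrot R=foxtrot -> agree -> foxtrot
i=3: L=delta=BASE, R=echo -> take RIGHT -> echo
i=4: L=delta, R=foxtrot=BASE -> take LEFT -> delta
i=5: L=bravo R=bravo -> agree -> bravo
i=6: L=bravo R=bravo -> agree -> bravo
Index 1 -> charlie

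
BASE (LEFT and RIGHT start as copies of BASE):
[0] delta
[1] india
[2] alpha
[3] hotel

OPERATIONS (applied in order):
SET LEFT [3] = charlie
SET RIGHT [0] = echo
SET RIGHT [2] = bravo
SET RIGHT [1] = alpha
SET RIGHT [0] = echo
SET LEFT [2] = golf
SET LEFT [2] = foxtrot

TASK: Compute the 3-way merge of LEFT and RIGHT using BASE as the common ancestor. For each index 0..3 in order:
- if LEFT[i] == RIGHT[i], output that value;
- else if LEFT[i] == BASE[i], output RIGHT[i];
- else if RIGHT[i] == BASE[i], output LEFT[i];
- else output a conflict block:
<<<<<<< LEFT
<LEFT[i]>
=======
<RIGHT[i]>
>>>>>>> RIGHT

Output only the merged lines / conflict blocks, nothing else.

Final LEFT:  [delta, india, foxtrot, charlie]
Final RIGHT: [echo, alpha, bravo, hotel]
i=0: L=delta=BASE, R=echo -> take RIGHT -> echo
i=1: L=india=BASE, R=alpha -> take RIGHT -> alpha
i=2: BASE=alpha L=foxtrot R=bravo all differ -> CONFLICT
i=3: L=charlie, R=hotel=BASE -> take LEFT -> charlie

Answer: echo
alpha
<<<<<<< LEFT
foxtrot
=======
bravo
>>>>>>> RIGHT
charlie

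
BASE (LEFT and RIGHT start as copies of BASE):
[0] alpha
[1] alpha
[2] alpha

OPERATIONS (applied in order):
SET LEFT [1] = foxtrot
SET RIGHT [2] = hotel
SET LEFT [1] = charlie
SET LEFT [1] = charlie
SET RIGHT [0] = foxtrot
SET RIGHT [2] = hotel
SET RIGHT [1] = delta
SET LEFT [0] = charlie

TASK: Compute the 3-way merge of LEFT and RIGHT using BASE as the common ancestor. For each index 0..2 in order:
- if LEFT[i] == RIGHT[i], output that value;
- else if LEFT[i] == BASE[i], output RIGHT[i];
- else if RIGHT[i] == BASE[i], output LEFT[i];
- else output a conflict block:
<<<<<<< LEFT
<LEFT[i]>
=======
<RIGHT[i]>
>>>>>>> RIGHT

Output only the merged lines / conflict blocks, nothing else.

Final LEFT:  [charlie, charlie, alpha]
Final RIGHT: [foxtrot, delta, hotel]
i=0: BASE=alpha L=charlie R=foxtrot all differ -> CONFLICT
i=1: BASE=alpha L=charlie R=delta all differ -> CONFLICT
i=2: L=alpha=BASE, R=hotel -> take RIGHT -> hotel

Answer: <<<<<<< LEFT
charlie
=======
foxtrot
>>>>>>> RIGHT
<<<<<<< LEFT
charlie
=======
delta
>>>>>>> RIGHT
hotel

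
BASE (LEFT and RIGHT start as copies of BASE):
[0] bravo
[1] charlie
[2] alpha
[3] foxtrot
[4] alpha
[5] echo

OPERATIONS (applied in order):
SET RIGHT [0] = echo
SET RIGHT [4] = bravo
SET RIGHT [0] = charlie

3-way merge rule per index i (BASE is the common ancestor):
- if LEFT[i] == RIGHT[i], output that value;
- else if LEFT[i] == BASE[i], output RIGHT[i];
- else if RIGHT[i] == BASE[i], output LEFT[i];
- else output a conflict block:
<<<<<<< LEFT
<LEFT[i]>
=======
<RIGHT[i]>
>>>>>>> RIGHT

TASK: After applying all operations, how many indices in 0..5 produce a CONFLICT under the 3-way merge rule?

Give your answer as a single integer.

Final LEFT:  [bravo, charlie, alpha, foxtrot, alpha, echo]
Final RIGHT: [charlie, charlie, alpha, foxtrot, bravo, echo]
i=0: L=bravo=BASE, R=charlie -> take RIGHT -> charlie
i=1: L=charlie R=charlie -> agree -> charlie
i=2: L=alpha R=alpha -> agree -> alpha
i=3: L=foxtrot R=foxtrot -> agree -> foxtrot
i=4: L=alpha=BASE, R=bravo -> take RIGHT -> bravo
i=5: L=echo R=echo -> agree -> echo
Conflict count: 0

Answer: 0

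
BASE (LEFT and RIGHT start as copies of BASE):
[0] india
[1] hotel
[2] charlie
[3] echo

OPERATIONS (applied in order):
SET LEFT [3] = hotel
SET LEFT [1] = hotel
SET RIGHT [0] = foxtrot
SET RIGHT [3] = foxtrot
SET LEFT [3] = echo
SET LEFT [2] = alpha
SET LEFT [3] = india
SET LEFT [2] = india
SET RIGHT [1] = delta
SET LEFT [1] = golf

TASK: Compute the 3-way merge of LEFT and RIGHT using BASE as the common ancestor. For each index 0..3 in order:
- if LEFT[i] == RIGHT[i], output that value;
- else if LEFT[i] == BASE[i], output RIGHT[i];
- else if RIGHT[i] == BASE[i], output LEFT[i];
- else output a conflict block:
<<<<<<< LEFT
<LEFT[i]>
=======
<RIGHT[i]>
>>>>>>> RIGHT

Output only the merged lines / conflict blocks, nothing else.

Answer: foxtrot
<<<<<<< LEFT
golf
=======
delta
>>>>>>> RIGHT
india
<<<<<<< LEFT
india
=======
foxtrot
>>>>>>> RIGHT

Derivation:
Final LEFT:  [india, golf, india, india]
Final RIGHT: [foxtrot, delta, charlie, foxtrot]
i=0: L=india=BASE, R=foxtrot -> take RIGHT -> foxtrot
i=1: BASE=hotel L=golf R=delta all differ -> CONFLICT
i=2: L=india, R=charlie=BASE -> take LEFT -> india
i=3: BASE=echo L=india R=foxtrot all differ -> CONFLICT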